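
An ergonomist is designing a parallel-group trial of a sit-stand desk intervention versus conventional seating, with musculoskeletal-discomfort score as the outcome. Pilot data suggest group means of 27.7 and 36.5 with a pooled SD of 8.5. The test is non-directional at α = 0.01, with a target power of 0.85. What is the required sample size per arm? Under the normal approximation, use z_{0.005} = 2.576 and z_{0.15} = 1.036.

n = 25 per group

Cohen's d = |M₁ − M₂| / SD_pooled = |27.7 − 36.5| / 8.5 = 8.8 / 8.5 = 1.035.
For two independent groups with equal n: n = 2·((z_{α/2} + z_β) / d)².
z_{α/2} + z_β = 2.576 + 1.036 = 3.612.
n = 2 × (3.612 / 1.035)² = 2 × 3.490² = 2 × 12.18 = 24.4.
Round up to the next whole participant.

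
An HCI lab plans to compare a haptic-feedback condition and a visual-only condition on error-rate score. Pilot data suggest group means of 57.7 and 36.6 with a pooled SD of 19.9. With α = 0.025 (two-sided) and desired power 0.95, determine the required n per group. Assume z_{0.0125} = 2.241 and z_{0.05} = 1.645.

Cohen's d = |M₁ − M₂| / SD_pooled = |57.7 − 36.6| / 19.9 = 21.1 / 19.9 = 1.060.
For two independent groups with equal n: n = 2·((z_{α/2} + z_β) / d)².
z_{α/2} + z_β = 2.241 + 1.645 = 3.886.
n = 2 × (3.886 / 1.060)² = 2 × 3.666² = 2 × 13.44 = 26.9.
Round up to the next whole participant.

n = 27 per group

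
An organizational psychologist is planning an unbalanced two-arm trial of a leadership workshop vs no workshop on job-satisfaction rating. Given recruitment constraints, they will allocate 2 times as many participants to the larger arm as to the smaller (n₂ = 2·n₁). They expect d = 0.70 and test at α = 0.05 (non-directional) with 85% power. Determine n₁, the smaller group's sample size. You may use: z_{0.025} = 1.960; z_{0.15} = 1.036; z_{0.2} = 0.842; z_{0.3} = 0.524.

n₁ = 28

With allocation ratio k = n₂/n₁ = 2, Var(x̄₁−x̄₂) = σ²(1/n₁ + 1/(k·n₁)) = σ²·(k+1)/(k·n₁).
So n₁ = (1 + 1/k)·((z_{α/2} + z_β)/d)² = 1.500 × (2.996/0.70)².
n₁ = 1.500 × 18.32 = 27.5.
Round up: n₁ = 28, giving n₂ = 2 × 28 = 56.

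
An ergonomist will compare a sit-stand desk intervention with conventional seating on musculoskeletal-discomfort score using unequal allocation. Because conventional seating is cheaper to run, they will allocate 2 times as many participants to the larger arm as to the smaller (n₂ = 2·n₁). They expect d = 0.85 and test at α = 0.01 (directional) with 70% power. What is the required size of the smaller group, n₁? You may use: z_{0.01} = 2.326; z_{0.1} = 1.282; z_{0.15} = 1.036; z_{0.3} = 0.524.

n₁ = 17

With allocation ratio k = n₂/n₁ = 2, Var(x̄₁−x̄₂) = σ²(1/n₁ + 1/(k·n₁)) = σ²·(k+1)/(k·n₁).
So n₁ = (1 + 1/k)·((z_{α} + z_β)/d)² = 1.500 × (2.850/0.85)².
n₁ = 1.500 × 11.24 = 16.9.
Round up: n₁ = 17, giving n₂ = 2 × 17 = 34.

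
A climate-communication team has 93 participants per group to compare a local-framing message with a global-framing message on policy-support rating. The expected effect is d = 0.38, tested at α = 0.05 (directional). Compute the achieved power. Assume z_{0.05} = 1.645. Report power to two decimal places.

For two equal groups, power = Φ(d·√(n/2) − z_{α}).
d·√(n/2) = 0.38 × √(93/2) = 0.38 × 6.819 = 2.591.
z_β = 2.591 − 1.645 = 0.946.
Power = Φ(0.946) = 0.828.

power ≈ 0.83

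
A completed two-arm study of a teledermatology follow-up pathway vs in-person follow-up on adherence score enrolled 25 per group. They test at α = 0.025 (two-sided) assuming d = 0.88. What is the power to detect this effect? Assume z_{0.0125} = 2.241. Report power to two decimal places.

For two equal groups, power = Φ(d·√(n/2) − z_{α/2}).
d·√(n/2) = 0.88 × √(25/2) = 0.88 × 3.536 = 3.111.
z_β = 3.111 − 2.241 = 0.870.
Power = Φ(0.870) = 0.808.

power ≈ 0.81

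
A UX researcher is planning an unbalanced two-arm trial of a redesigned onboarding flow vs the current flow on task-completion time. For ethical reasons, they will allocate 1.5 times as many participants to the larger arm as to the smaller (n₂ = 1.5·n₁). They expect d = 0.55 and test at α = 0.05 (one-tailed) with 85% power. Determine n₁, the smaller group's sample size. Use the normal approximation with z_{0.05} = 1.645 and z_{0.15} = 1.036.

With allocation ratio k = n₂/n₁ = 1.5, Var(x̄₁−x̄₂) = σ²(1/n₁ + 1/(k·n₁)) = σ²·(k+1)/(k·n₁).
So n₁ = (1 + 1/k)·((z_{α} + z_β)/d)² = 1.667 × (2.681/0.55)².
n₁ = 1.667 × 23.76 = 39.6.
Round up: n₁ = 40, giving n₂ = 1.5 × 40 = 60.

n₁ = 40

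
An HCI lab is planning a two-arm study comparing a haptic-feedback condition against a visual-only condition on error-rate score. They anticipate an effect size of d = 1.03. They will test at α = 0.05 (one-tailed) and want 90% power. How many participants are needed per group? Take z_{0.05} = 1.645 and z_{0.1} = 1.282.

For two independent groups with equal n: n = 2·((z_{α} + z_β) / d)².
z_{α} + z_β = 1.645 + 1.282 = 2.927.
n = 2 × (2.927 / 1.03)² = 2 × 2.842² = 2 × 8.08 = 16.2.
Round up to the next whole participant.

n = 17 per group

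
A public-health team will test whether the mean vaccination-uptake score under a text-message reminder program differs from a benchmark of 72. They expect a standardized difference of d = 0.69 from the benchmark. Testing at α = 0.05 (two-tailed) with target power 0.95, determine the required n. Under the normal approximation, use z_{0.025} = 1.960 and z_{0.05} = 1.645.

For a one-sample test: n = ((z_{α/2} + z_β) / d)².
z_{α/2} + z_β = 1.960 + 1.645 = 3.605.
n = (3.605 / 0.69)² = 5.225² = 27.30.
Round up.

n = 28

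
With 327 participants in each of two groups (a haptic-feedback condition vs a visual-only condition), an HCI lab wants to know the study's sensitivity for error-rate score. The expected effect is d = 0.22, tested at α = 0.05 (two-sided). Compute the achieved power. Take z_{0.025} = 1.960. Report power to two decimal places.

power ≈ 0.80

For two equal groups, power = Φ(d·√(n/2) − z_{α/2}).
d·√(n/2) = 0.22 × √(327/2) = 0.22 × 12.787 = 2.813.
z_β = 2.813 − 1.960 = 0.853.
Power = Φ(0.853) = 0.803.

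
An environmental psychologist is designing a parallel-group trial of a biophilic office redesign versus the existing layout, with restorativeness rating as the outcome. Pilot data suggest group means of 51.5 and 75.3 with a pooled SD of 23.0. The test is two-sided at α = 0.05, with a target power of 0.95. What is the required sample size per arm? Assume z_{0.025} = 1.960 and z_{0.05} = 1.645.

Cohen's d = |M₁ − M₂| / SD_pooled = |51.5 − 75.3| / 23.0 = 23.8 / 23.0 = 1.035.
For two independent groups with equal n: n = 2·((z_{α/2} + z_β) / d)².
z_{α/2} + z_β = 1.960 + 1.645 = 3.605.
n = 2 × (3.605 / 1.035)² = 2 × 3.483² = 2 × 12.13 = 24.3.
Round up to the next whole participant.

n = 25 per group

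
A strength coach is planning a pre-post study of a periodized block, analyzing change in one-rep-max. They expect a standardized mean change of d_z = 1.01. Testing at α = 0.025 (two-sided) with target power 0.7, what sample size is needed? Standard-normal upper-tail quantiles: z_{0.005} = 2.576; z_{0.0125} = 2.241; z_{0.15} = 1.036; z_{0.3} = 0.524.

n = 8 pairs

For a paired (one-sample on differences) test: n = ((z_{α/2} + z_β) / d)².
z_{α/2} + z_β = 2.241 + 0.524 = 2.765.
n = (2.765 / 1.01)² = 2.738² = 7.49.
Round up.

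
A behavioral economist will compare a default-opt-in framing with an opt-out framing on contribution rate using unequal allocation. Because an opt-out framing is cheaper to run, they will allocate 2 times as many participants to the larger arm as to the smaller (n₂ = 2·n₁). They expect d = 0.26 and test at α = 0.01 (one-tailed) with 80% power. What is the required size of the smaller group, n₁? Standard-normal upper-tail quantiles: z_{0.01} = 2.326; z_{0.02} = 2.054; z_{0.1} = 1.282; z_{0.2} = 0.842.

With allocation ratio k = n₂/n₁ = 2, Var(x̄₁−x̄₂) = σ²(1/n₁ + 1/(k·n₁)) = σ²·(k+1)/(k·n₁).
So n₁ = (1 + 1/k)·((z_{α} + z_β)/d)² = 1.500 × (3.168/0.26)².
n₁ = 1.500 × 148.46 = 222.7.
Round up: n₁ = 223, giving n₂ = 2 × 223 = 446.

n₁ = 223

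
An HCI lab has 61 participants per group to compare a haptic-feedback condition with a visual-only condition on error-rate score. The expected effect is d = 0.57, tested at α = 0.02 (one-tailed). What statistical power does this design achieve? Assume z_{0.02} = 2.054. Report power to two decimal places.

For two equal groups, power = Φ(d·√(n/2) − z_{α}).
d·√(n/2) = 0.57 × √(61/2) = 0.57 × 5.523 = 3.148.
z_β = 3.148 − 2.054 = 1.094.
Power = Φ(1.094) = 0.863.

power ≈ 0.86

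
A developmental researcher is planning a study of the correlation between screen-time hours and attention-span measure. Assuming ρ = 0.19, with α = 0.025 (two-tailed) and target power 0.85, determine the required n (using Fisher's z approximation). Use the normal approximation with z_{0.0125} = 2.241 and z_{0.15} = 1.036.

n = 294

Fisher's z: C = ½·ln((1+r)/(1−r)) = ½·ln(1.4691) = 0.1923.
n = ((z_{α/2} + z_β)/C)² + 3.
(2.241 + 1.036) / 0.1923 = 3.277 / 0.1923 = 17.041.
n = 17.041² + 3 = 290.40 + 3 = 293.4.
Round up.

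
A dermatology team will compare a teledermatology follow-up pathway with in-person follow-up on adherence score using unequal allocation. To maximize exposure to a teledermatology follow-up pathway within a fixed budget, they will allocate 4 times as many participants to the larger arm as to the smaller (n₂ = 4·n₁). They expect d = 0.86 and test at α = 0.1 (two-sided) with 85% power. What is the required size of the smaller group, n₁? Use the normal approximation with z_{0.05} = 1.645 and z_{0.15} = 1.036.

n₁ = 13

With allocation ratio k = n₂/n₁ = 4, Var(x̄₁−x̄₂) = σ²(1/n₁ + 1/(k·n₁)) = σ²·(k+1)/(k·n₁).
So n₁ = (1 + 1/k)·((z_{α/2} + z_β)/d)² = 1.250 × (2.681/0.86)².
n₁ = 1.250 × 9.72 = 12.1.
Round up: n₁ = 13, giving n₂ = 4 × 13 = 52.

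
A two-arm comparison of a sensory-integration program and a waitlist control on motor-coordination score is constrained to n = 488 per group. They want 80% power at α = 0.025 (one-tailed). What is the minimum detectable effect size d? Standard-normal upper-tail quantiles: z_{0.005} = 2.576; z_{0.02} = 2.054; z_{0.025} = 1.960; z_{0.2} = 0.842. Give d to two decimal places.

d_min ≈ 0.18

For two independent groups of n = 488 each: d_min = (z_{α} + z_β)·√(2/n).
z-sum = 1.960 + 0.842 = 2.802.
d_min = 2.802 × √(2/488) = 2.802 × 0.0640 = 0.179.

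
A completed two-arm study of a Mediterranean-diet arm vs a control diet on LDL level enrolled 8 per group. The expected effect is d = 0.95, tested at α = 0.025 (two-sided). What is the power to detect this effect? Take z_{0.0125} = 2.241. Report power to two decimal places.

power ≈ 0.37

For two equal groups, power = Φ(d·√(n/2) − z_{α/2}).
d·√(n/2) = 0.95 × √(8/2) = 0.95 × 2.000 = 1.900.
z_β = 1.900 − 2.241 = -0.341.
Power = Φ(-0.341) = 0.367.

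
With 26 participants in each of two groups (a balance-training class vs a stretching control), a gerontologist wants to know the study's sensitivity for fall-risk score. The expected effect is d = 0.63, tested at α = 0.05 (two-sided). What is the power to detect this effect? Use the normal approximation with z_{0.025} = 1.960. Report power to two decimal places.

For two equal groups, power = Φ(d·√(n/2) − z_{α/2}).
d·√(n/2) = 0.63 × √(26/2) = 0.63 × 3.606 = 2.271.
z_β = 2.271 − 1.960 = 0.311.
Power = Φ(0.311) = 0.622.

power ≈ 0.62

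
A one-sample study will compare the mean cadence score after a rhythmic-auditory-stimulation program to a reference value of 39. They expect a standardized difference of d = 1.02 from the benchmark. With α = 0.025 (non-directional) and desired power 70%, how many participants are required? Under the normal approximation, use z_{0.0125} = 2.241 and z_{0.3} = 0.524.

n = 8

For a one-sample test: n = ((z_{α/2} + z_β) / d)².
z_{α/2} + z_β = 2.241 + 0.524 = 2.765.
n = (2.765 / 1.02)² = 2.711² = 7.35.
Round up.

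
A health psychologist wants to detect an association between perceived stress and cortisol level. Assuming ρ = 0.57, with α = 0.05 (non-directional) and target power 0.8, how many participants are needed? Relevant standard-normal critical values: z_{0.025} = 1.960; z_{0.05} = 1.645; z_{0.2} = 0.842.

Fisher's z: C = ½·ln((1+r)/(1−r)) = ½·ln(3.6512) = 0.6475.
n = ((z_{α/2} + z_β)/C)² + 3.
(1.960 + 0.842) / 0.6475 = 2.802 / 0.6475 = 4.327.
n = 4.327² + 3 = 18.73 + 3 = 21.7.
Round up.

n = 22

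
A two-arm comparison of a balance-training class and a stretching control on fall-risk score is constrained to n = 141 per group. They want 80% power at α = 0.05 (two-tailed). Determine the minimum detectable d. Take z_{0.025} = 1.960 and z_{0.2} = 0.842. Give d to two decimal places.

For two independent groups of n = 141 each: d_min = (z_{α/2} + z_β)·√(2/n).
z-sum = 1.960 + 0.842 = 2.802.
d_min = 2.802 × √(2/141) = 2.802 × 0.1191 = 0.334.

d_min ≈ 0.33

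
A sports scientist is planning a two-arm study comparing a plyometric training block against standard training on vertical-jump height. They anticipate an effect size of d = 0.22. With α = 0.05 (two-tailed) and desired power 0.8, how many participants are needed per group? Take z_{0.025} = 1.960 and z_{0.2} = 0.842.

For two independent groups with equal n: n = 2·((z_{α/2} + z_β) / d)².
z_{α/2} + z_β = 1.960 + 0.842 = 2.802.
n = 2 × (2.802 / 0.22)² = 2 × 12.736² = 2 × 162.21 = 324.4.
Round up to the next whole participant.

n = 325 per group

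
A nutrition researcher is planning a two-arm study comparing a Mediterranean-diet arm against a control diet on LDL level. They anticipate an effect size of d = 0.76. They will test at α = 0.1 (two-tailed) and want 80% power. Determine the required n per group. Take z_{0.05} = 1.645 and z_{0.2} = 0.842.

For two independent groups with equal n: n = 2·((z_{α/2} + z_β) / d)².
z_{α/2} + z_β = 1.645 + 0.842 = 2.487.
n = 2 × (2.487 / 0.76)² = 2 × 3.272² = 2 × 10.71 = 21.4.
Round up to the next whole participant.

n = 22 per group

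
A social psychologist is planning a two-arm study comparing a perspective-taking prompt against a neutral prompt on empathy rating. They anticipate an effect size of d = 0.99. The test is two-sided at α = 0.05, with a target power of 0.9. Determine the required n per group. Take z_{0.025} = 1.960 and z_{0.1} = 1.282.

n = 22 per group

For two independent groups with equal n: n = 2·((z_{α/2} + z_β) / d)².
z_{α/2} + z_β = 1.960 + 1.282 = 3.242.
n = 2 × (3.242 / 0.99)² = 2 × 3.275² = 2 × 10.72 = 21.4.
Round up to the next whole participant.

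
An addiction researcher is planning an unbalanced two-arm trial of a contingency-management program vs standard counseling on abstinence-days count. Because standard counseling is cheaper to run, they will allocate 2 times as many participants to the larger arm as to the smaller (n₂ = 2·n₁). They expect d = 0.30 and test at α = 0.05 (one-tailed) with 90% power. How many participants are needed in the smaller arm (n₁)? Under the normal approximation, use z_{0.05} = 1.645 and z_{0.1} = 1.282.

n₁ = 143

With allocation ratio k = n₂/n₁ = 2, Var(x̄₁−x̄₂) = σ²(1/n₁ + 1/(k·n₁)) = σ²·(k+1)/(k·n₁).
So n₁ = (1 + 1/k)·((z_{α} + z_β)/d)² = 1.500 × (2.927/0.30)².
n₁ = 1.500 × 95.19 = 142.8.
Round up: n₁ = 143, giving n₂ = 2 × 143 = 286.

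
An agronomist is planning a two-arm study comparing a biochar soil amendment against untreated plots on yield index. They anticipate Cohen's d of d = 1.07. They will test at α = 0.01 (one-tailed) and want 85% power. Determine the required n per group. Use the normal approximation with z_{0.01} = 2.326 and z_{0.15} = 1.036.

For two independent groups with equal n: n = 2·((z_{α} + z_β) / d)².
z_{α} + z_β = 2.326 + 1.036 = 3.362.
n = 2 × (3.362 / 1.07)² = 2 × 3.142² = 2 × 9.87 = 19.7.
Round up to the next whole participant.

n = 20 per group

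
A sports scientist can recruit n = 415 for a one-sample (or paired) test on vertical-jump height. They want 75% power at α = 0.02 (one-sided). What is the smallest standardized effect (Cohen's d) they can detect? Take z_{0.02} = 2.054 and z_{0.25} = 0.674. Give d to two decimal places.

d_min ≈ 0.13

For a single sample (or paired design) of n = 415: d_min = (z_{α} + z_β)/√n.
z-sum = 2.054 + 0.674 = 2.728.
d_min = 2.728 / √415 = 2.728 / 20.372 = 0.134.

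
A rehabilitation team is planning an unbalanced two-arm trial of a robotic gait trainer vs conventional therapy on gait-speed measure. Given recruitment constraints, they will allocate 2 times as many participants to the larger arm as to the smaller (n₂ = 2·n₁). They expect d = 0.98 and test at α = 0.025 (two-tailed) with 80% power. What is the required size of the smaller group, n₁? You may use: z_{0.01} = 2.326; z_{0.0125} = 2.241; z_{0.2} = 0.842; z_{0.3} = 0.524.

n₁ = 15

With allocation ratio k = n₂/n₁ = 2, Var(x̄₁−x̄₂) = σ²(1/n₁ + 1/(k·n₁)) = σ²·(k+1)/(k·n₁).
So n₁ = (1 + 1/k)·((z_{α/2} + z_β)/d)² = 1.500 × (3.083/0.98)².
n₁ = 1.500 × 9.90 = 14.8.
Round up: n₁ = 15, giving n₂ = 2 × 15 = 30.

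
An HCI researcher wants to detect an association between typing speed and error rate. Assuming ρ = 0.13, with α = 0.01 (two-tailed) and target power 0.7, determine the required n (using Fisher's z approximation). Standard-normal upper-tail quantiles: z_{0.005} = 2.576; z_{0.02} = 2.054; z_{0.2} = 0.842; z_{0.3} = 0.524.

Fisher's z: C = ½·ln((1+r)/(1−r)) = ½·ln(1.2989) = 0.1307.
n = ((z_{α/2} + z_β)/C)² + 3.
(2.576 + 0.524) / 0.1307 = 3.100 / 0.1307 = 23.718.
n = 23.718² + 3 = 562.56 + 3 = 565.6.
Round up.

n = 566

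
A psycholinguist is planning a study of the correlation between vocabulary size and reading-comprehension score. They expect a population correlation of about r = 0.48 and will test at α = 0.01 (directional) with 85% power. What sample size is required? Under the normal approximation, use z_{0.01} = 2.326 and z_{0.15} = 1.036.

Fisher's z: C = ½·ln((1+r)/(1−r)) = ½·ln(2.8462) = 0.5230.
n = ((z_{α} + z_β)/C)² + 3.
(2.326 + 1.036) / 0.5230 = 3.362 / 0.5230 = 6.428.
n = 6.428² + 3 = 41.32 + 3 = 44.3.
Round up.

n = 45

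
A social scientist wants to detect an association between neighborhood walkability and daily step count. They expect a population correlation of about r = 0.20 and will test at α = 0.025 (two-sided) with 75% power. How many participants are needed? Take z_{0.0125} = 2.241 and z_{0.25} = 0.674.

n = 210

Fisher's z: C = ½·ln((1+r)/(1−r)) = ½·ln(1.5000) = 0.2027.
n = ((z_{α/2} + z_β)/C)² + 3.
(2.241 + 0.674) / 0.2027 = 2.915 / 0.2027 = 14.381.
n = 14.381² + 3 = 206.81 + 3 = 209.8.
Round up.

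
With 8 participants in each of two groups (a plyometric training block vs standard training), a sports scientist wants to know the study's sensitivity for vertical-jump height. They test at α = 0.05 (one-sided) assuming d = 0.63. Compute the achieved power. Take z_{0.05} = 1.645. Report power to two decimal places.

power ≈ 0.35

For two equal groups, power = Φ(d·√(n/2) − z_{α}).
d·√(n/2) = 0.63 × √(8/2) = 0.63 × 2.000 = 1.260.
z_β = 1.260 − 1.645 = -0.385.
Power = Φ(-0.385) = 0.350.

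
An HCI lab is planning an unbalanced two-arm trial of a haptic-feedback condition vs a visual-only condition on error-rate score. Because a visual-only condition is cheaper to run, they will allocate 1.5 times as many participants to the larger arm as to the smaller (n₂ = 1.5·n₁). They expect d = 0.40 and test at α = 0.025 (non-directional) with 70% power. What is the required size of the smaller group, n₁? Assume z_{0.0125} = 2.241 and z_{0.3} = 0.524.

n₁ = 80

With allocation ratio k = n₂/n₁ = 1.5, Var(x̄₁−x̄₂) = σ²(1/n₁ + 1/(k·n₁)) = σ²·(k+1)/(k·n₁).
So n₁ = (1 + 1/k)·((z_{α/2} + z_β)/d)² = 1.667 × (2.765/0.40)².
n₁ = 1.667 × 47.78 = 79.6.
Round up: n₁ = 80, giving n₂ = 1.5 × 80 = 120.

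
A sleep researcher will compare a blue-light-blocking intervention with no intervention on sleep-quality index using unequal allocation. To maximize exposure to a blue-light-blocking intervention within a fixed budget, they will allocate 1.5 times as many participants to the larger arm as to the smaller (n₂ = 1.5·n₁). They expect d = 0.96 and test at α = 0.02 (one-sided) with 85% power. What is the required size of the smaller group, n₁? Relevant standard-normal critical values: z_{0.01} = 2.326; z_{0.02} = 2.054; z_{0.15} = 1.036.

With allocation ratio k = n₂/n₁ = 1.5, Var(x̄₁−x̄₂) = σ²(1/n₁ + 1/(k·n₁)) = σ²·(k+1)/(k·n₁).
So n₁ = (1 + 1/k)·((z_{α} + z_β)/d)² = 1.667 × (3.090/0.96)².
n₁ = 1.667 × 10.36 = 17.3.
Round up: n₁ = 18, giving n₂ = 1.5 × 18 = 27.

n₁ = 18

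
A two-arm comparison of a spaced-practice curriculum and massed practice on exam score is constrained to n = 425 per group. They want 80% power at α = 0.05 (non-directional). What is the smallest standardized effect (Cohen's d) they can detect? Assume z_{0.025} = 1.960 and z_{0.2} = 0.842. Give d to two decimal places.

For two independent groups of n = 425 each: d_min = (z_{α/2} + z_β)·√(2/n).
z-sum = 1.960 + 0.842 = 2.802.
d_min = 2.802 × √(2/425) = 2.802 × 0.0686 = 0.192.

d_min ≈ 0.19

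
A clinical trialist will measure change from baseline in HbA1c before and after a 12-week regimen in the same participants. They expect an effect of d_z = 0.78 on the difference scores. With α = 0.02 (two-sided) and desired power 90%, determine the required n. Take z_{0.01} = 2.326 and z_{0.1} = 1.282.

n = 22 pairs

For a paired (one-sample on differences) test: n = ((z_{α/2} + z_β) / d)².
z_{α/2} + z_β = 2.326 + 1.282 = 3.608.
n = (3.608 / 0.78)² = 4.626² = 21.40.
Round up.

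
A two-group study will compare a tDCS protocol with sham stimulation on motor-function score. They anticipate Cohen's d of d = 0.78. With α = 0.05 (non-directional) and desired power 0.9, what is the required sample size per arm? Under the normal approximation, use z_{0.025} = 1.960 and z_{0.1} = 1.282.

For two independent groups with equal n: n = 2·((z_{α/2} + z_β) / d)².
z_{α/2} + z_β = 1.960 + 1.282 = 3.242.
n = 2 × (3.242 / 0.78)² = 2 × 4.156² = 2 × 17.28 = 34.6.
Round up to the next whole participant.

n = 35 per group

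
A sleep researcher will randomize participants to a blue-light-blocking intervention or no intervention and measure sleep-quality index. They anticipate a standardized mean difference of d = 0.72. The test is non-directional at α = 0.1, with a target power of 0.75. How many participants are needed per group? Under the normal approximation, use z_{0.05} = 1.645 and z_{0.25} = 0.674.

For two independent groups with equal n: n = 2·((z_{α/2} + z_β) / d)².
z_{α/2} + z_β = 1.645 + 0.674 = 2.319.
n = 2 × (2.319 / 0.72)² = 2 × 3.221² = 2 × 10.37 = 20.7.
Round up to the next whole participant.

n = 21 per group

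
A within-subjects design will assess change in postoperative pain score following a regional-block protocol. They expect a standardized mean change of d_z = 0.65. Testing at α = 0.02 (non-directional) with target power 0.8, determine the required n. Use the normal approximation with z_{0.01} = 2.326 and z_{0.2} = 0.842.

n = 24 pairs

For a paired (one-sample on differences) test: n = ((z_{α/2} + z_β) / d)².
z_{α/2} + z_β = 2.326 + 0.842 = 3.168.
n = (3.168 / 0.65)² = 4.874² = 23.75.
Round up.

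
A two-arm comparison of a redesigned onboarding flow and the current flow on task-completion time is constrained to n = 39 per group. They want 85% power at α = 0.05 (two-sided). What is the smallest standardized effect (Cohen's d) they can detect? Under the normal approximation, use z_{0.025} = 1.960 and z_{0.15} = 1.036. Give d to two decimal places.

For two independent groups of n = 39 each: d_min = (z_{α/2} + z_β)·√(2/n).
z-sum = 1.960 + 1.036 = 2.996.
d_min = 2.996 × √(2/39) = 2.996 × 0.2265 = 0.678.

d_min ≈ 0.68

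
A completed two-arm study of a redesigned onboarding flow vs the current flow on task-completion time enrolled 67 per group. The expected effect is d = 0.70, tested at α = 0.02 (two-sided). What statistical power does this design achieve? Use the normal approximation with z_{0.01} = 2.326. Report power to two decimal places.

For two equal groups, power = Φ(d·√(n/2) − z_{α/2}).
d·√(n/2) = 0.70 × √(67/2) = 0.70 × 5.788 = 4.052.
z_β = 4.052 − 2.326 = 1.726.
Power = Φ(1.726) = 0.958.

power ≈ 0.96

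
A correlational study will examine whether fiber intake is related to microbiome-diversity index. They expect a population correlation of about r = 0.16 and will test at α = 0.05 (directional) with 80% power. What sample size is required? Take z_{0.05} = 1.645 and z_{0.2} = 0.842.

n = 241

Fisher's z: C = ½·ln((1+r)/(1−r)) = ½·ln(1.3810) = 0.1614.
n = ((z_{α} + z_β)/C)² + 3.
(1.645 + 0.842) / 0.1614 = 2.487 / 0.1614 = 15.409.
n = 15.409² + 3 = 237.43 + 3 = 240.4.
Round up.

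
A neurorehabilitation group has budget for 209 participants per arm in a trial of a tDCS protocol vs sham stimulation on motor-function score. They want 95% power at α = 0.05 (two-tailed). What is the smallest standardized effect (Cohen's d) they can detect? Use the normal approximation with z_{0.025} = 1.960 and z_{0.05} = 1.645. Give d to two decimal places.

For two independent groups of n = 209 each: d_min = (z_{α/2} + z_β)·√(2/n).
z-sum = 1.960 + 1.645 = 3.605.
d_min = 3.605 × √(2/209) = 3.605 × 0.0978 = 0.353.

d_min ≈ 0.35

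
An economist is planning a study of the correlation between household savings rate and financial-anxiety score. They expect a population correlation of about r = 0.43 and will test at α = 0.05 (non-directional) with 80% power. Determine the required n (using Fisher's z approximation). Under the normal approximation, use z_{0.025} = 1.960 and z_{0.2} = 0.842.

n = 41

Fisher's z: C = ½·ln((1+r)/(1−r)) = ½·ln(2.5088) = 0.4599.
n = ((z_{α/2} + z_β)/C)² + 3.
(1.960 + 0.842) / 0.4599 = 2.802 / 0.4599 = 6.093.
n = 6.093² + 3 = 37.12 + 3 = 40.1.
Round up.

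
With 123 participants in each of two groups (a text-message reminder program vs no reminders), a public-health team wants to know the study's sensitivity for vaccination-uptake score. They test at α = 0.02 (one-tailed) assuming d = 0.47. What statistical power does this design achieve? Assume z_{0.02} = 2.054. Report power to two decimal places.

For two equal groups, power = Φ(d·√(n/2) − z_{α}).
d·√(n/2) = 0.47 × √(123/2) = 0.47 × 7.842 = 3.686.
z_β = 3.686 − 2.054 = 1.632.
Power = Φ(1.632) = 0.949.

power ≈ 0.95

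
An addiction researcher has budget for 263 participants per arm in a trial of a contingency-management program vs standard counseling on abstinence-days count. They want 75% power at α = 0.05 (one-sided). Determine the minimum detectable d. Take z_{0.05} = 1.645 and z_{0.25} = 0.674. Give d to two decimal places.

d_min ≈ 0.20

For two independent groups of n = 263 each: d_min = (z_{α} + z_β)·√(2/n).
z-sum = 1.645 + 0.674 = 2.319.
d_min = 2.319 × √(2/263) = 2.319 × 0.0872 = 0.202.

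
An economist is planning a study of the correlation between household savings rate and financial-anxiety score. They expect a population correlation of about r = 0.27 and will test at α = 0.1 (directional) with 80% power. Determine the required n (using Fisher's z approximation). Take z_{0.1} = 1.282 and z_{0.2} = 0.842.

n = 62

Fisher's z: C = ½·ln((1+r)/(1−r)) = ½·ln(1.7397) = 0.2769.
n = ((z_{α} + z_β)/C)² + 3.
(1.282 + 0.842) / 0.2769 = 2.124 / 0.2769 = 7.671.
n = 7.671² + 3 = 58.84 + 3 = 61.8.
Round up.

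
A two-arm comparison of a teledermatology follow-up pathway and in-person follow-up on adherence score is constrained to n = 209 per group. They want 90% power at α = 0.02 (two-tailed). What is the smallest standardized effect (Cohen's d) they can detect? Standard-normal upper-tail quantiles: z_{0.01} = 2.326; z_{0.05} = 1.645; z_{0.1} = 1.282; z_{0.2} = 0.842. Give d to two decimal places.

d_min ≈ 0.35

For two independent groups of n = 209 each: d_min = (z_{α/2} + z_β)·√(2/n).
z-sum = 2.326 + 1.282 = 3.608.
d_min = 3.608 × √(2/209) = 3.608 × 0.0978 = 0.353.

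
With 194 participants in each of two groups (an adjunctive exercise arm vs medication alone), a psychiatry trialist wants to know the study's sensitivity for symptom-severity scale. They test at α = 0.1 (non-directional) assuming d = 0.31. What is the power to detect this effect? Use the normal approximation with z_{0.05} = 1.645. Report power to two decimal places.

For two equal groups, power = Φ(d·√(n/2) − z_{α/2}).
d·√(n/2) = 0.31 × √(194/2) = 0.31 × 9.849 = 3.053.
z_β = 3.053 − 1.645 = 1.408.
Power = Φ(1.408) = 0.920.

power ≈ 0.92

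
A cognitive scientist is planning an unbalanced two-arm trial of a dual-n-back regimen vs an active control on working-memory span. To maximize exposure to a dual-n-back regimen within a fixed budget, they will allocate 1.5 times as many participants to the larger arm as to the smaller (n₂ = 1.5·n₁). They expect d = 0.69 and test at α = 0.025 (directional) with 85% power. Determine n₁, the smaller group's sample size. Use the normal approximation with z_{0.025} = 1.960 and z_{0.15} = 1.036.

n₁ = 32

With allocation ratio k = n₂/n₁ = 1.5, Var(x̄₁−x̄₂) = σ²(1/n₁ + 1/(k·n₁)) = σ²·(k+1)/(k·n₁).
So n₁ = (1 + 1/k)·((z_{α} + z_β)/d)² = 1.667 × (2.996/0.69)².
n₁ = 1.667 × 18.85 = 31.4.
Round up: n₁ = 32, giving n₂ = 1.5 × 32 = 48.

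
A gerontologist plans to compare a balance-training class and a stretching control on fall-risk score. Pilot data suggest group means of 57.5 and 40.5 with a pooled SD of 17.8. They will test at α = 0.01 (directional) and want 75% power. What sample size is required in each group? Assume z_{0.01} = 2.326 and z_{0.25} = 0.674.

n = 20 per group

Cohen's d = |M₁ − M₂| / SD_pooled = |57.5 − 40.5| / 17.8 = 17.0 / 17.8 = 0.955.
For two independent groups with equal n: n = 2·((z_{α} + z_β) / d)².
z_{α} + z_β = 2.326 + 0.674 = 3.000.
n = 2 × (3.000 / 0.955)² = 2 × 3.141² = 2 × 9.87 = 19.7.
Round up to the next whole participant.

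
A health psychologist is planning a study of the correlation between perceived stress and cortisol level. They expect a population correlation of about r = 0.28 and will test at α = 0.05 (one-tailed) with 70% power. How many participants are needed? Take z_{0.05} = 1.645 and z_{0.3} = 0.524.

Fisher's z: C = ½·ln((1+r)/(1−r)) = ½·ln(1.7778) = 0.2877.
n = ((z_{α} + z_β)/C)² + 3.
(1.645 + 0.524) / 0.2877 = 2.169 / 0.2877 = 7.539.
n = 7.539² + 3 = 56.84 + 3 = 59.8.
Round up.

n = 60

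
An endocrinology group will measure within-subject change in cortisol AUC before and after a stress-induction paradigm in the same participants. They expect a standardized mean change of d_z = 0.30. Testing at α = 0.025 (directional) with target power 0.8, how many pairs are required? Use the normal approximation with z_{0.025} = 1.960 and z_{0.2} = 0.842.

For a paired (one-sample on differences) test: n = ((z_{α} + z_β) / d)².
z_{α} + z_β = 1.960 + 0.842 = 2.802.
n = (2.802 / 0.30)² = 9.340² = 87.24.
Round up.

n = 88 pairs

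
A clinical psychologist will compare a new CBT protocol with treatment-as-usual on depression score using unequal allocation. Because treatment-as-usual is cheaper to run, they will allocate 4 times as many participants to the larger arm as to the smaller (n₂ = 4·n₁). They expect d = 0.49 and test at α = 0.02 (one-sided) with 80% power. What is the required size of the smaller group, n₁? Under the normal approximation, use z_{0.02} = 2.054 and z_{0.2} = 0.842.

n₁ = 44

With allocation ratio k = n₂/n₁ = 4, Var(x̄₁−x̄₂) = σ²(1/n₁ + 1/(k·n₁)) = σ²·(k+1)/(k·n₁).
So n₁ = (1 + 1/k)·((z_{α} + z_β)/d)² = 1.250 × (2.896/0.49)².
n₁ = 1.250 × 34.93 = 43.7.
Round up: n₁ = 44, giving n₂ = 4 × 44 = 176.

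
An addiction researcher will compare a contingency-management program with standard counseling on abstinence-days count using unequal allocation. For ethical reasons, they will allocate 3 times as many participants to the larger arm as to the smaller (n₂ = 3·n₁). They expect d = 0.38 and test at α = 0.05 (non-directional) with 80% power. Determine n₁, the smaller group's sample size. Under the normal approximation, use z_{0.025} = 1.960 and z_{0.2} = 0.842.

n₁ = 73

With allocation ratio k = n₂/n₁ = 3, Var(x̄₁−x̄₂) = σ²(1/n₁ + 1/(k·n₁)) = σ²·(k+1)/(k·n₁).
So n₁ = (1 + 1/k)·((z_{α/2} + z_β)/d)² = 1.333 × (2.802/0.38)².
n₁ = 1.333 × 54.37 = 72.5.
Round up: n₁ = 73, giving n₂ = 3 × 73 = 219.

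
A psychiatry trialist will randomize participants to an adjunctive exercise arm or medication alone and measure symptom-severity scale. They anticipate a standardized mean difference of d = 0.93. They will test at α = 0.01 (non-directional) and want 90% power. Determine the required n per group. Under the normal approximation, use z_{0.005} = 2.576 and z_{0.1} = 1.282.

For two independent groups with equal n: n = 2·((z_{α/2} + z_β) / d)².
z_{α/2} + z_β = 2.576 + 1.282 = 3.858.
n = 2 × (3.858 / 0.93)² = 2 × 4.148² = 2 × 17.21 = 34.4.
Round up to the next whole participant.

n = 35 per group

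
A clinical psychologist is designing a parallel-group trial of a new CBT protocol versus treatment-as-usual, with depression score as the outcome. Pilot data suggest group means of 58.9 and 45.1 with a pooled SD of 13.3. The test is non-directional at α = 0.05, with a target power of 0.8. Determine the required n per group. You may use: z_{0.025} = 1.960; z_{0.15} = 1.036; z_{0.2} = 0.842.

n = 15 per group

Cohen's d = |M₁ − M₂| / SD_pooled = |58.9 − 45.1| / 13.3 = 13.8 / 13.3 = 1.038.
For two independent groups with equal n: n = 2·((z_{α/2} + z_β) / d)².
z_{α/2} + z_β = 1.960 + 0.842 = 2.802.
n = 2 × (2.802 / 1.038)² = 2 × 2.699² = 2 × 7.29 = 14.6.
Round up to the next whole participant.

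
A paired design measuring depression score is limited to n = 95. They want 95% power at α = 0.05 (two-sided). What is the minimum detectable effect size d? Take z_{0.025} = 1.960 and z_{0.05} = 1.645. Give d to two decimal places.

For a single sample (or paired design) of n = 95: d_min = (z_{α/2} + z_β)/√n.
z-sum = 1.960 + 1.645 = 3.605.
d_min = 3.605 / √95 = 3.605 / 9.747 = 0.370.

d_min ≈ 0.37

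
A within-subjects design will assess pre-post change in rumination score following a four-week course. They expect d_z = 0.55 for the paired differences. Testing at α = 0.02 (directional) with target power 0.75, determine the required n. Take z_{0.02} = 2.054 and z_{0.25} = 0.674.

n = 25 pairs

For a paired (one-sample on differences) test: n = ((z_{α} + z_β) / d)².
z_{α} + z_β = 2.054 + 0.674 = 2.728.
n = (2.728 / 0.55)² = 4.960² = 24.60.
Round up.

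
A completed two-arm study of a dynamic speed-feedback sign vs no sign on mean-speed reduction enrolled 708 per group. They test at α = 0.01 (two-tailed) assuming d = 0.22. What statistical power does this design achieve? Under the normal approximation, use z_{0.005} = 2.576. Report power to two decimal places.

For two equal groups, power = Φ(d·√(n/2) − z_{α/2}).
d·√(n/2) = 0.22 × √(708/2) = 0.22 × 18.815 = 4.139.
z_β = 4.139 − 2.576 = 1.563.
Power = Φ(1.563) = 0.941.

power ≈ 0.94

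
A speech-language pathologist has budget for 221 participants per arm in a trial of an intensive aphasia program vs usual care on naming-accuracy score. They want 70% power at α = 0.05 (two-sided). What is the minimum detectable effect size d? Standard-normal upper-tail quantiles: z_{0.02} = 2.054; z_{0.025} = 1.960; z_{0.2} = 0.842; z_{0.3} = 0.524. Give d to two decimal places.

For two independent groups of n = 221 each: d_min = (z_{α/2} + z_β)·√(2/n).
z-sum = 1.960 + 0.524 = 2.484.
d_min = 2.484 × √(2/221) = 2.484 × 0.0951 = 0.236.

d_min ≈ 0.24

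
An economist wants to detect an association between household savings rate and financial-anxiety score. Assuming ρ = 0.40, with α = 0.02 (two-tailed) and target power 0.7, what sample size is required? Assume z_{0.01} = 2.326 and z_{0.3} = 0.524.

n = 49

Fisher's z: C = ½·ln((1+r)/(1−r)) = ½·ln(2.3333) = 0.4236.
n = ((z_{α/2} + z_β)/C)² + 3.
(2.326 + 0.524) / 0.4236 = 2.850 / 0.4236 = 6.728.
n = 6.728² + 3 = 45.27 + 3 = 48.3.
Round up.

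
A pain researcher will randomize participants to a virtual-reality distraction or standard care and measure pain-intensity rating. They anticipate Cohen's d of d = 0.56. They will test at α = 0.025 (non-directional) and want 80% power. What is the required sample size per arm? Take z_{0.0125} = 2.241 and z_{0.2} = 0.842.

n = 61 per group

For two independent groups with equal n: n = 2·((z_{α/2} + z_β) / d)².
z_{α/2} + z_β = 2.241 + 0.842 = 3.083.
n = 2 × (3.083 / 0.56)² = 2 × 5.505² = 2 × 30.31 = 60.6.
Round up to the next whole participant.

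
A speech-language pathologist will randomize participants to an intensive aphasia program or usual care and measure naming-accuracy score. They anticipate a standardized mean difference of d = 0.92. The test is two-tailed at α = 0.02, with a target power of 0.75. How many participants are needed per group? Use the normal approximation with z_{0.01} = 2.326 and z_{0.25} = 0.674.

For two independent groups with equal n: n = 2·((z_{α/2} + z_β) / d)².
z_{α/2} + z_β = 2.326 + 0.674 = 3.000.
n = 2 × (3.000 / 0.92)² = 2 × 3.261² = 2 × 10.63 = 21.3.
Round up to the next whole participant.

n = 22 per group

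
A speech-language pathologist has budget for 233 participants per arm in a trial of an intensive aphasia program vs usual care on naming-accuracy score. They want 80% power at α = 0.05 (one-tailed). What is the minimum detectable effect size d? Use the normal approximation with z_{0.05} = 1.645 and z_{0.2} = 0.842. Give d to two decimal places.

d_min ≈ 0.23

For two independent groups of n = 233 each: d_min = (z_{α} + z_β)·√(2/n).
z-sum = 1.645 + 0.842 = 2.487.
d_min = 2.487 × √(2/233) = 2.487 × 0.0926 = 0.230.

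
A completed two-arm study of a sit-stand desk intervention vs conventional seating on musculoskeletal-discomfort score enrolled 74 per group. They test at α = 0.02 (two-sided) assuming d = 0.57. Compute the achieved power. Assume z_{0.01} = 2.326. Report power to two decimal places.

For two equal groups, power = Φ(d·√(n/2) − z_{α/2}).
d·√(n/2) = 0.57 × √(74/2) = 0.57 × 6.083 = 3.467.
z_β = 3.467 − 2.326 = 1.141.
Power = Φ(1.141) = 0.873.

power ≈ 0.87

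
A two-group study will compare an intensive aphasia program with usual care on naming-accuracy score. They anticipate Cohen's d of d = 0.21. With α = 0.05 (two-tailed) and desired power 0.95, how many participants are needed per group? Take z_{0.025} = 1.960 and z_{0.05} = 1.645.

n = 590 per group

For two independent groups with equal n: n = 2·((z_{α/2} + z_β) / d)².
z_{α/2} + z_β = 1.960 + 1.645 = 3.605.
n = 2 × (3.605 / 0.21)² = 2 × 17.167² = 2 × 294.69 = 589.4.
Round up to the next whole participant.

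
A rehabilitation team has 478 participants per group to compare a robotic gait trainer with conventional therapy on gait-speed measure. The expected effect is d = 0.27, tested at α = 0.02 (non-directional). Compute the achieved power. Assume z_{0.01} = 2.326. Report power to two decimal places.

power ≈ 0.97

For two equal groups, power = Φ(d·√(n/2) − z_{α/2}).
d·√(n/2) = 0.27 × √(478/2) = 0.27 × 15.460 = 4.174.
z_β = 4.174 − 2.326 = 1.848.
Power = Φ(1.848) = 0.968.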